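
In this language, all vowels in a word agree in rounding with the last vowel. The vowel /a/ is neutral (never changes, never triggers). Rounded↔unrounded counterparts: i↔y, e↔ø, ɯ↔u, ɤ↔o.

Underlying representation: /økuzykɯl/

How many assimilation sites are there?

/ø/ harmonizes with /ɯ/ ([-round]) → [e]
/u/ harmonizes with /ɯ/ ([-round]) → [ɯ]
/y/ harmonizes with /ɯ/ ([-round]) → [i]
3 segments change.

3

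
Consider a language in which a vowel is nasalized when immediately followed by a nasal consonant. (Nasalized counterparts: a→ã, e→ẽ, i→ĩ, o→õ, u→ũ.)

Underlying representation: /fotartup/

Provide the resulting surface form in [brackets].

[fotartup]

no segment meets the rule's conditions; no change.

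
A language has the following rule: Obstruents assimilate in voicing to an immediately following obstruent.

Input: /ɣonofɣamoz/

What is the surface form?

/f/ before /ɣ/ (voiced) → [v]

[ɣonovɣamoz]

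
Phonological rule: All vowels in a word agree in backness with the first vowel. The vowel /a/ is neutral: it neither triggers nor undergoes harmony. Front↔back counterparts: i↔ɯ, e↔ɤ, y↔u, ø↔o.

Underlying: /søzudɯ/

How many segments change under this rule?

2

/u/ harmonizes with /ø/ ([-back]) → [y]
/ɯ/ harmonizes with /ø/ ([-back]) → [i]
2 segments change.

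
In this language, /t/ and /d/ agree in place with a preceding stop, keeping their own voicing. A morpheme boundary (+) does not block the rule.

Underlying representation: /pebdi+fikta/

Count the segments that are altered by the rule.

/d/ after /b/ (labial) → [b]
/t/ after /k/ (velar) → [k]
2 segments change.

2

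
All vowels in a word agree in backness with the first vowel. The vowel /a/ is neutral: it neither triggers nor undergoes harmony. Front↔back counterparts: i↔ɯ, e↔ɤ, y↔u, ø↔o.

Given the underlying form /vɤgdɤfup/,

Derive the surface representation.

no segment meets the rule's conditions; no change.

[vɤgdɤfup]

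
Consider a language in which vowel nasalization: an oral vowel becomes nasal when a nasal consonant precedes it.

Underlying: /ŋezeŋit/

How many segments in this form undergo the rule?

/e/ after nasal /ŋ/ → [ẽ]
/i/ after nasal /ŋ/ → [ĩ]
2 segments change.

2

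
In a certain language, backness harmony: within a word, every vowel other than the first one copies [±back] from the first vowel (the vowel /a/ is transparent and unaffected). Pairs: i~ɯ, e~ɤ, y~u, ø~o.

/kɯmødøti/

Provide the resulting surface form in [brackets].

/ø/ harmonizes with /ɯ/ ([+back]) → [o]
/ø/ harmonizes with /ɯ/ ([+back]) → [o]
/i/ harmonizes with /ɯ/ ([+back]) → [ɯ]

[kɯmodotɯ]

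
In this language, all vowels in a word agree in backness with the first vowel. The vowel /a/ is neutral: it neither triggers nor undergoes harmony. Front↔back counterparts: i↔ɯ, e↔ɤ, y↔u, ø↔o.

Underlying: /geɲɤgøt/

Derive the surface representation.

[geɲegøt]

/ɤ/ harmonizes with /e/ ([-back]) → [e]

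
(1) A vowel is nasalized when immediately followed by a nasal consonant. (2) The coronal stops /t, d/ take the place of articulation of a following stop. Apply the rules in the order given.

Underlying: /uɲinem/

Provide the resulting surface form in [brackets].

[ũɲĩnẽm]

Rule 1: /u/ before nasal /ɲ/ → [ũ]
Rule 1: /i/ before nasal /n/ → [ĩ]
Rule 1: /e/ before nasal /m/ → [ẽ]
After rule 1: ũɲĩnẽm
Rule 2: no segment meets the rule's conditions; no change.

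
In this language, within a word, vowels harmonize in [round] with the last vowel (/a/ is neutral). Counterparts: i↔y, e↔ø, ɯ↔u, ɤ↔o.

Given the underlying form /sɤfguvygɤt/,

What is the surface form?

/u/ harmonizes with /ɤ/ ([-round]) → [ɯ]
/y/ harmonizes with /ɤ/ ([-round]) → [i]

[sɤfgɯvigɤt]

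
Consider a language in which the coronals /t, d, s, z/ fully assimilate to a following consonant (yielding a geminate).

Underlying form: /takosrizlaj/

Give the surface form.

/s/ before /r/ → [r] (total assimilation)
/z/ before /l/ → [l] (total assimilation)

[takorrillaj]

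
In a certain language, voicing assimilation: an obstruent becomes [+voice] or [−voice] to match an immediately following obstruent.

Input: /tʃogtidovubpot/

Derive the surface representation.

/g/ before /t/ (voiceless) → [k]
/b/ before /p/ (voiceless) → [p]

[tʃoktidovuppot]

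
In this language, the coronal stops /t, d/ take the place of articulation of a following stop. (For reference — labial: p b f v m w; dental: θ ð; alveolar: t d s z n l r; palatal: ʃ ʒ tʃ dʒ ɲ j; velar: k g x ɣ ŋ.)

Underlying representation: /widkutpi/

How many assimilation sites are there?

2

/d/ before /k/ (velar) → [g]
/t/ before /p/ (labial) → [p]
2 segments change.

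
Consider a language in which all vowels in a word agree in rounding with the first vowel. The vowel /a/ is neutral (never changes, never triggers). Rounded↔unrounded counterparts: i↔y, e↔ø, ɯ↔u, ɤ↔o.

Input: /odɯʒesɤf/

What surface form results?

[oduʒøsof]

/ɯ/ harmonizes with /o/ ([+round]) → [u]
/e/ harmonizes with /o/ ([+round]) → [ø]
/ɤ/ harmonizes with /o/ ([+round]) → [o]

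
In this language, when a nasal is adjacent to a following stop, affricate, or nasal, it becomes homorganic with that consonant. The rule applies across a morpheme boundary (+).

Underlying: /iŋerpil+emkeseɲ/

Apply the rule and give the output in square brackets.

/m/ before /k/ (velar) → [ŋ]

[iŋerpil+eŋkeseɲ]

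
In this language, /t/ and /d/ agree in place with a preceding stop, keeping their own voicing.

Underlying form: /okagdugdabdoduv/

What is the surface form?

[okagguggabboduv]

/d/ after /g/ (velar) → [g]
/d/ after /g/ (velar) → [g]
/d/ after /b/ (labial) → [b]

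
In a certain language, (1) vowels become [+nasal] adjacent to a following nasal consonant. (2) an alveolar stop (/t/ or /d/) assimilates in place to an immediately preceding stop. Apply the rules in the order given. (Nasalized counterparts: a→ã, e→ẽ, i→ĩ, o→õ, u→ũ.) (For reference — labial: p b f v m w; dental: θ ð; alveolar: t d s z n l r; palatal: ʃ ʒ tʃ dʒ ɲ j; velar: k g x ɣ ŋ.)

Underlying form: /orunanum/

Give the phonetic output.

[orũnãnũm]

Rule 1: /u/ before nasal /n/ → [ũ]
Rule 1: /a/ before nasal /n/ → [ã]
Rule 1: /u/ before nasal /m/ → [ũ]
After rule 1: orũnãnũm
Rule 2: no segment meets the rule's conditions; no change.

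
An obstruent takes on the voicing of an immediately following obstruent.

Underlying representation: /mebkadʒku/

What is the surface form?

/b/ before /k/ (voiceless) → [p]
/dʒ/ before /k/ (voiceless) → [tʃ]

[mepkatʃku]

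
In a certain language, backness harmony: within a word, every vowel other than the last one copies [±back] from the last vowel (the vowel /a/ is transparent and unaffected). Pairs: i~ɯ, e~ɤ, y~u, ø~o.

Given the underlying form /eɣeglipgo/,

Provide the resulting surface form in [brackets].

/e/ harmonizes with /o/ ([+back]) → [ɤ]
/e/ harmonizes with /o/ ([+back]) → [ɤ]
/i/ harmonizes with /o/ ([+back]) → [ɯ]

[ɤɣɤglɯpgo]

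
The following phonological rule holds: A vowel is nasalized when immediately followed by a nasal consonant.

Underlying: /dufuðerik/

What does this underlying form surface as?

[dufuðerik]

no segment meets the rule's conditions; no change.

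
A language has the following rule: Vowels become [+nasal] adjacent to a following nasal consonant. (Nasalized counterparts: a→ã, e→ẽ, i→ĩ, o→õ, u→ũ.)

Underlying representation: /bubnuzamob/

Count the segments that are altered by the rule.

1

/a/ before nasal /m/ → [ã]
1 segment changes.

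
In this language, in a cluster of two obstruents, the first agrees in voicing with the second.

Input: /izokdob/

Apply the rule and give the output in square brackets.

[izogdob]

/k/ before /d/ (voiced) → [g]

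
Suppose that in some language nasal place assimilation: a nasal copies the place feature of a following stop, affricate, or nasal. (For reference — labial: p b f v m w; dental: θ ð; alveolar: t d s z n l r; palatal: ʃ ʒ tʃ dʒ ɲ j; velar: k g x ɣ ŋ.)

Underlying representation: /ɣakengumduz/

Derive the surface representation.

[ɣakeŋgunduz]

/n/ before /g/ (velar) → [ŋ]
/m/ before /d/ (alveolar) → [n]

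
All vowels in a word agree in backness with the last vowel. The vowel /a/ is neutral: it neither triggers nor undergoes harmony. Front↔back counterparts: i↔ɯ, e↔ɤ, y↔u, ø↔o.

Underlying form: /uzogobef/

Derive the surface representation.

/u/ harmonizes with /e/ ([-back]) → [y]
/o/ harmonizes with /e/ ([-back]) → [ø]
/o/ harmonizes with /e/ ([-back]) → [ø]

[yzøgøbef]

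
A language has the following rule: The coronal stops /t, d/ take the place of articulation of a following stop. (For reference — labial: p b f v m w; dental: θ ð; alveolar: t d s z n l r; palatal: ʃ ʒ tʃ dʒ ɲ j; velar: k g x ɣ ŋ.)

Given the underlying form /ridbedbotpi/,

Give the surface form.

/d/ before /b/ (labial) → [b]
/d/ before /b/ (labial) → [b]
/t/ before /p/ (labial) → [p]

[ribbebboppi]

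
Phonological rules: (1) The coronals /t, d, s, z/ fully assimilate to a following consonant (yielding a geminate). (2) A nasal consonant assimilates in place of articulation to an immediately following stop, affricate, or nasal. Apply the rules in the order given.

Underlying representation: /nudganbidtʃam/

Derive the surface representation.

Rule 1: /d/ before /g/ → [g] (total assimilation)
Rule 1: /d/ before /tʃ/ → [tʃ] (total assimilation)
After rule 1: nugganbitʃtʃam
Rule 2: /n/ before /b/ (labial) → [m]

[nuggambitʃtʃam]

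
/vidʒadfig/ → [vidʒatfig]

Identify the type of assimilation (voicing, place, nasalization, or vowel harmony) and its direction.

voicing assimilation, regressive

/d/→[t].
Each target copies a feature from the following segment, so the direction is regressive.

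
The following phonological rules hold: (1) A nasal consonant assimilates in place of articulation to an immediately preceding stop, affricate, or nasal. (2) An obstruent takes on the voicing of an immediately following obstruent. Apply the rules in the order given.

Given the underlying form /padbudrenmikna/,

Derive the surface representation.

[padbudrennikŋa]

Rule 1: /m/ after /n/ (alveolar) → [n]
Rule 1: /n/ after /k/ (velar) → [ŋ]
After rule 1: padbudrennikŋa
Rule 2: no segment meets the rule's conditions; no change.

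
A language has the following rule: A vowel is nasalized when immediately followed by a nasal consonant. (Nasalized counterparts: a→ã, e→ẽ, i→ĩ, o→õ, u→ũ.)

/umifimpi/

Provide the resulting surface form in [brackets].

[ũmifĩmpi]

/u/ before nasal /m/ → [ũ]
/i/ before nasal /m/ → [ĩ]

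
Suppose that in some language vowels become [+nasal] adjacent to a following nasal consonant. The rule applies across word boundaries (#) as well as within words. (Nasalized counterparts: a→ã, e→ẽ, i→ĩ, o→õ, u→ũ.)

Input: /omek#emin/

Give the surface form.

/o/ before nasal /m/ → [õ]
/e/ before nasal /m/ → [ẽ]
/i/ before nasal /n/ → [ĩ]

[õmek#ẽmĩn]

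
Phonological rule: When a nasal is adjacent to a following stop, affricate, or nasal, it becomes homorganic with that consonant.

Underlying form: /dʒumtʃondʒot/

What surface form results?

[dʒuɲtʃoɲdʒot]

/m/ before /tʃ/ (palatal) → [ɲ]
/n/ before /dʒ/ (palatal) → [ɲ]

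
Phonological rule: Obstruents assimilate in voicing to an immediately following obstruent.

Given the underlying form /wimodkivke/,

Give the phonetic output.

/d/ before /k/ (voiceless) → [t]
/v/ before /k/ (voiceless) → [f]

[wimotkifke]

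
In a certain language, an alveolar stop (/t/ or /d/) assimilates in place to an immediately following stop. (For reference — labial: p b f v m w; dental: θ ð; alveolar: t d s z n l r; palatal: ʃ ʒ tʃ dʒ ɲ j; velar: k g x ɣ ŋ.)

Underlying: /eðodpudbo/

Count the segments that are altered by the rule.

2

/d/ before /p/ (labial) → [b]
/d/ before /b/ (labial) → [b]
2 segments change.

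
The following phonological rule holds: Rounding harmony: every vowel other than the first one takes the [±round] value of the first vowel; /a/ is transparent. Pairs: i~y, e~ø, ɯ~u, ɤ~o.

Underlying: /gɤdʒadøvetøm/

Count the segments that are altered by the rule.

2

/ø/ harmonizes with /ɤ/ ([-round]) → [e]
/ø/ harmonizes with /ɤ/ ([-round]) → [e]
2 segments change.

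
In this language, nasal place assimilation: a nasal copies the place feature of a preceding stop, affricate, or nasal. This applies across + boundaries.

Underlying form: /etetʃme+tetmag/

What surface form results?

[etetʃɲe+tetnag]

/m/ after /tʃ/ (palatal) → [ɲ]
/m/ after /t/ (alveolar) → [n]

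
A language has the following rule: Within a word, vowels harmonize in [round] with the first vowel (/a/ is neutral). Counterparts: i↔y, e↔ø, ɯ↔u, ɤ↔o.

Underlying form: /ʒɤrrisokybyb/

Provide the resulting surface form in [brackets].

/o/ harmonizes with /ɤ/ ([-round]) → [ɤ]
/y/ harmonizes with /ɤ/ ([-round]) → [i]
/y/ harmonizes with /ɤ/ ([-round]) → [i]

[ʒɤrrisɤkibib]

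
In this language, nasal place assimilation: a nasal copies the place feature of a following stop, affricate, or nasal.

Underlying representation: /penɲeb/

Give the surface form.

[peɲɲeb]

/n/ before /ɲ/ (palatal) → [ɲ]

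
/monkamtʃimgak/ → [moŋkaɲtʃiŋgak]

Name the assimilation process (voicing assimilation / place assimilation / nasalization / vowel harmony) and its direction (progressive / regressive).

/n/→[ŋ] /m/→[ɲ] /m/→[ŋ].
Each target copies a feature from the following segment, so the direction is regressive.

place assimilation, regressive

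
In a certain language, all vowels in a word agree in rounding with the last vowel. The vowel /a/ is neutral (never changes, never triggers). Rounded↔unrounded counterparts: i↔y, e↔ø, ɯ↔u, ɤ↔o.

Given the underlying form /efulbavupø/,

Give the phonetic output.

[øfulbavupø]

/e/ harmonizes with /ø/ ([+round]) → [ø]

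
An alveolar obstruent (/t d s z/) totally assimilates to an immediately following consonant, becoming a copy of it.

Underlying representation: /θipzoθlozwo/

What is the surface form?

[θipzoθlowwo]

/z/ before /w/ → [w] (total assimilation)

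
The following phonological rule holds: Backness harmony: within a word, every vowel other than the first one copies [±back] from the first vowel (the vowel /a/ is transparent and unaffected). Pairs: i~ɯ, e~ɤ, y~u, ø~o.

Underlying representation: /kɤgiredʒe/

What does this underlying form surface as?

[kɤgɯrɤdʒɤ]

/i/ harmonizes with /ɤ/ ([+back]) → [ɯ]
/e/ harmonizes with /ɤ/ ([+back]) → [ɤ]
/e/ harmonizes with /ɤ/ ([+back]) → [ɤ]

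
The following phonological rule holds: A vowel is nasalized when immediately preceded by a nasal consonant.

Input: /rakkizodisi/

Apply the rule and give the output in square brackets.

[rakkizodisi]

no segment meets the rule's conditions; no change.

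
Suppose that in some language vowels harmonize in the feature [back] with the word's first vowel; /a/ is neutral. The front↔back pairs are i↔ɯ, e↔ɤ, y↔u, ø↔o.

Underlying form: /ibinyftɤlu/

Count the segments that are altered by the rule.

/ɤ/ harmonizes with /i/ ([-back]) → [e]
/u/ harmonizes with /i/ ([-back]) → [y]
2 segments change.

2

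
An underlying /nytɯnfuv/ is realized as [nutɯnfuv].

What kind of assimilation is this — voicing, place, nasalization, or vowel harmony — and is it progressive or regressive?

/y/→[u].
Vowels agree with the last vowel, so the harmony is regressive.

vowel harmony, regressive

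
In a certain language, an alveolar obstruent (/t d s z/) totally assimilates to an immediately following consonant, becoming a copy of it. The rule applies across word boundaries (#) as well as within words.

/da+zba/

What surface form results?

[da+bba]

/z/ before /b/ → [b] (total assimilation)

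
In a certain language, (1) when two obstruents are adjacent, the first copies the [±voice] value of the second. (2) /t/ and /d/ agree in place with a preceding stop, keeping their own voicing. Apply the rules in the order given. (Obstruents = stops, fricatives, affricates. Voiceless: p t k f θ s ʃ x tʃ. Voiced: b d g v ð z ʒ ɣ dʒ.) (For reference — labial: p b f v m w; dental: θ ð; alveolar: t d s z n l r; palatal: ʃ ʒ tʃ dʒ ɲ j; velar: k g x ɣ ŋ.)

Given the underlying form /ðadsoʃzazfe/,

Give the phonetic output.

Rule 1: /d/ before /s/ (voiceless) → [t]
Rule 1: /ʃ/ before /z/ (voiced) → [ʒ]
Rule 1: /z/ before /f/ (voiceless) → [s]
After rule 1: ðatsoʒzasfe
Rule 2: no segment meets the rule's conditions; no change.

[ðatsoʒzasfe]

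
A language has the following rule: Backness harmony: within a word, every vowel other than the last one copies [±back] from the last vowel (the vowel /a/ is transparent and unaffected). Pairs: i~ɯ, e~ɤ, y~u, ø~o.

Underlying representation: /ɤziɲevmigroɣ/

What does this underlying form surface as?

[ɤzɯɲɤvmɯgroɣ]

/i/ harmonizes with /o/ ([+back]) → [ɯ]
/e/ harmonizes with /o/ ([+back]) → [ɤ]
/i/ harmonizes with /o/ ([+back]) → [ɯ]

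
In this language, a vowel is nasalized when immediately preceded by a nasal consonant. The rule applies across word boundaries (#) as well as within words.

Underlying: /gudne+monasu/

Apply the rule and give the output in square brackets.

/e/ after nasal /n/ → [ẽ]
/o/ after nasal /m/ → [õ]
/a/ after nasal /n/ → [ã]

[gudnẽ+mõnãsu]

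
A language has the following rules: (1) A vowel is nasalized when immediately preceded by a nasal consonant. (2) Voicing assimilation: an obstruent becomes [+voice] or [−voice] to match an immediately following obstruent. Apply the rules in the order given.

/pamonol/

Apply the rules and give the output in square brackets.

Rule 1: /o/ after nasal /m/ → [õ]
Rule 1: /o/ after nasal /n/ → [õ]
After rule 1: pamõnõl
Rule 2: no segment meets the rule's conditions; no change.

[pamõnõl]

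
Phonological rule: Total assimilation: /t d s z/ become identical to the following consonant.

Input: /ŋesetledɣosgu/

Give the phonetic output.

[ŋeselleɣɣoggu]

/t/ before /l/ → [l] (total assimilation)
/d/ before /ɣ/ → [ɣ] (total assimilation)
/s/ before /g/ → [g] (total assimilation)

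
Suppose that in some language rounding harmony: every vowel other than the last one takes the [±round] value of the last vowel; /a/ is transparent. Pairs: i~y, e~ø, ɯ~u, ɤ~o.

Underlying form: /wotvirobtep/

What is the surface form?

[wɤtvirɤbtep]

/o/ harmonizes with /e/ ([-round]) → [ɤ]
/o/ harmonizes with /e/ ([-round]) → [ɤ]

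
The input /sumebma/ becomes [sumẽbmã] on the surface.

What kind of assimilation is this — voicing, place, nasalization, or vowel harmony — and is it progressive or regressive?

nasalization, progressive

/e/→[ẽ] /a/→[ã].
Each target copies a feature from the preceding segment, so the direction is progressive.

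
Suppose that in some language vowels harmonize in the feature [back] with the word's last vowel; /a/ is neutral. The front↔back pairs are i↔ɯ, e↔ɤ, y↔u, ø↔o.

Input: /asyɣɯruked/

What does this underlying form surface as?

/ɯ/ harmonizes with /e/ ([-back]) → [i]
/u/ harmonizes with /e/ ([-back]) → [y]

[asyɣiryked]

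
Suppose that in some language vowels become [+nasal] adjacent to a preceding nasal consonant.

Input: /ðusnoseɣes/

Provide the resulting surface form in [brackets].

/o/ after nasal /n/ → [õ]

[ðusnõseɣes]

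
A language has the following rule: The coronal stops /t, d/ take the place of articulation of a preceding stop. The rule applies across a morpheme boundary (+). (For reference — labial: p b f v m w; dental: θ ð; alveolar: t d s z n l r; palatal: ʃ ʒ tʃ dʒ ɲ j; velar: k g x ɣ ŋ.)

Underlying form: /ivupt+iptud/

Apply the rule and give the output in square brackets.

/t/ after /p/ (labial) → [p]
/t/ after /p/ (labial) → [p]

[ivupp+ippud]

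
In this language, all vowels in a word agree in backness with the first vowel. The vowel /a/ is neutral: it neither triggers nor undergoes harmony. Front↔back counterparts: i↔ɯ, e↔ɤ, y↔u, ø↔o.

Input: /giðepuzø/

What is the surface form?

[giðepyzø]

/u/ harmonizes with /i/ ([-back]) → [y]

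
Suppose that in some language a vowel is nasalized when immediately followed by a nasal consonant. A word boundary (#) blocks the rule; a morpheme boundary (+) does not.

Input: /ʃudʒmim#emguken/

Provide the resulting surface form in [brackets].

[ʃudʒmĩm#ẽmgukẽn]

/i/ before nasal /m/ → [ĩ]
/e/ before nasal /m/ → [ẽ]
/e/ before nasal /n/ → [ẽ]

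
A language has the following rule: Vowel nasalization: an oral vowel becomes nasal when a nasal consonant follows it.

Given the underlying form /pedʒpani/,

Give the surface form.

[pedʒpãni]

/a/ before nasal /n/ → [ã]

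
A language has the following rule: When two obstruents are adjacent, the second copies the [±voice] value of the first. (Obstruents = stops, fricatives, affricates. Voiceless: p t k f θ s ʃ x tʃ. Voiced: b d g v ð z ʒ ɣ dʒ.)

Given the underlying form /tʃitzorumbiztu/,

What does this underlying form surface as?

[tʃitsorumbizdu]

/z/ after /t/ (voiceless) → [s]
/t/ after /z/ (voiced) → [d]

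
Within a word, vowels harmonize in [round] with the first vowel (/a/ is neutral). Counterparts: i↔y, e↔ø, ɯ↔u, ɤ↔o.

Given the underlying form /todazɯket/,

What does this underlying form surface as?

[todazukøt]

/ɯ/ harmonizes with /o/ ([+round]) → [u]
/e/ harmonizes with /o/ ([+round]) → [ø]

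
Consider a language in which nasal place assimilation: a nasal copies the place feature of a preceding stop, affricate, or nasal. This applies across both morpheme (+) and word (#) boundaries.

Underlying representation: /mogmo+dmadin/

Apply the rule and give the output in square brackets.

/m/ after /g/ (velar) → [ŋ]
/m/ after /d/ (alveolar) → [n]

[mogŋo+dnadin]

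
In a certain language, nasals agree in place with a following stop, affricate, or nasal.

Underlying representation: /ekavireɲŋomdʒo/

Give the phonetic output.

/ɲ/ before /ŋ/ (velar) → [ŋ]
/m/ before /dʒ/ (palatal) → [ɲ]

[ekavireŋŋoɲdʒo]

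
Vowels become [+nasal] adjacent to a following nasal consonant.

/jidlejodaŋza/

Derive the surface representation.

[jidlejodãŋza]

/a/ before nasal /ŋ/ → [ã]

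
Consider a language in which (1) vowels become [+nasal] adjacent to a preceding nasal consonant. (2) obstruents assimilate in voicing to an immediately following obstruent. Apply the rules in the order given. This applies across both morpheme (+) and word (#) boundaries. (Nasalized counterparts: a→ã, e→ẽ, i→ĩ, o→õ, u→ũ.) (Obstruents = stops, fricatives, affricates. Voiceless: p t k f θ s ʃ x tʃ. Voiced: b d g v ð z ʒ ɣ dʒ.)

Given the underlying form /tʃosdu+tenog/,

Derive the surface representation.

Rule 1: /o/ after nasal /n/ → [õ]
After rule 1: tʃosdu+tenõg
Rule 2: /s/ before /d/ (voiced) → [z]

[tʃozdu+tenõg]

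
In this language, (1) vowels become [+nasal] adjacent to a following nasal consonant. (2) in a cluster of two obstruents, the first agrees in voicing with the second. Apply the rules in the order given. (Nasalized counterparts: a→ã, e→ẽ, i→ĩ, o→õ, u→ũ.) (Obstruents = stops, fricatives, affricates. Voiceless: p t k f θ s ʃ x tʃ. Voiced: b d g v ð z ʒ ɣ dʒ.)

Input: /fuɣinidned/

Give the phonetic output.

[fuɣĩnidned]

Rule 1: /i/ before nasal /n/ → [ĩ]
After rule 1: fuɣĩnidned
Rule 2: no segment meets the rule's conditions; no change.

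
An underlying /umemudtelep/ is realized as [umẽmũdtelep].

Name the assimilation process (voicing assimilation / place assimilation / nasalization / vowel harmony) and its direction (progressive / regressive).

nasalization, progressive

/e/→[ẽ] /u/→[ũ].
Each target copies a feature from the preceding segment, so the direction is progressive.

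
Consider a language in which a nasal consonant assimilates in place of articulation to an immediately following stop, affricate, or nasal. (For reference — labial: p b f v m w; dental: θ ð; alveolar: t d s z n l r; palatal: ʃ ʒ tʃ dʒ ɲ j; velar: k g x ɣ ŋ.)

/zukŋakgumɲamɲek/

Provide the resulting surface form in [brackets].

[zukŋakguɲɲaɲɲek]

/m/ before /ɲ/ (palatal) → [ɲ]
/m/ before /ɲ/ (palatal) → [ɲ]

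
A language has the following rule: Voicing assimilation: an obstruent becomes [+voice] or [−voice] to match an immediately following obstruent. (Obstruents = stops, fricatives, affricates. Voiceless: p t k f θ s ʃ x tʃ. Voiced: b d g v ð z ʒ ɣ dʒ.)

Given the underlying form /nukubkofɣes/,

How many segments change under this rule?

2

/b/ before /k/ (voiceless) → [p]
/f/ before /ɣ/ (voiced) → [v]
2 segments change.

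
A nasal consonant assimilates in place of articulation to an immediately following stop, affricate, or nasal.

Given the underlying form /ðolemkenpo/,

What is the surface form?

[ðoleŋkempo]

/m/ before /k/ (velar) → [ŋ]
/n/ before /p/ (labial) → [m]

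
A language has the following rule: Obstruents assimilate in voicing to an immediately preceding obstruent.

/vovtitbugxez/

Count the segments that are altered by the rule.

3

/t/ after /v/ (voiced) → [d]
/b/ after /t/ (voiceless) → [p]
/x/ after /g/ (voiced) → [ɣ]
3 segments change.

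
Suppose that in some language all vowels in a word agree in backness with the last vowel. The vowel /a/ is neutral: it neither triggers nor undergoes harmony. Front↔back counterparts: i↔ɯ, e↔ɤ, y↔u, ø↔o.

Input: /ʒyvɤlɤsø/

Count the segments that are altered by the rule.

/ɤ/ harmonizes with /ø/ ([-back]) → [e]
/ɤ/ harmonizes with /ø/ ([-back]) → [e]
2 segments change.

2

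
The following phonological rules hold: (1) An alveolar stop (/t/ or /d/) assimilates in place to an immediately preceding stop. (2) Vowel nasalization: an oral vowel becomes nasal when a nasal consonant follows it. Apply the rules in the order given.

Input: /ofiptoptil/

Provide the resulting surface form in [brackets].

Rule 1: /t/ after /p/ (labial) → [p]
Rule 1: /t/ after /p/ (labial) → [p]
After rule 1: ofippoppil
Rule 2: no segment meets the rule's conditions; no change.

[ofippoppil]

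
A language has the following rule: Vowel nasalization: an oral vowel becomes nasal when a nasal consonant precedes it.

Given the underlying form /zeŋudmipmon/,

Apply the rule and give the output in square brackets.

[zeŋũdmĩpmõn]

/u/ after nasal /ŋ/ → [ũ]
/i/ after nasal /m/ → [ĩ]
/o/ after nasal /m/ → [õ]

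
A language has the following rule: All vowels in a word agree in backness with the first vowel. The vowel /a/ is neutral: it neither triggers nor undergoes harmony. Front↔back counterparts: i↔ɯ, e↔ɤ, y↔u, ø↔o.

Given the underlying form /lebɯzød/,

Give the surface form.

[lebizød]

/ɯ/ harmonizes with /e/ ([-back]) → [i]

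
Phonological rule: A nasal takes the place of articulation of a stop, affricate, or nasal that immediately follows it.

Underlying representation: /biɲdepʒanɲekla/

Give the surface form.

/ɲ/ before /d/ (alveolar) → [n]
/n/ before /ɲ/ (palatal) → [ɲ]

[bindepʒaɲɲekla]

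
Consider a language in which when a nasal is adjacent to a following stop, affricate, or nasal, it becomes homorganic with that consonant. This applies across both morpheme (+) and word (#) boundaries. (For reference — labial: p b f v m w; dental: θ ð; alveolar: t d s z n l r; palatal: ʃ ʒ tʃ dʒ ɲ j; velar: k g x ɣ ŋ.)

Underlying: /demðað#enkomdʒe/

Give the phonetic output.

[demðað#eŋkoɲdʒe]

/n/ before /k/ (velar) → [ŋ]
/m/ before /dʒ/ (palatal) → [ɲ]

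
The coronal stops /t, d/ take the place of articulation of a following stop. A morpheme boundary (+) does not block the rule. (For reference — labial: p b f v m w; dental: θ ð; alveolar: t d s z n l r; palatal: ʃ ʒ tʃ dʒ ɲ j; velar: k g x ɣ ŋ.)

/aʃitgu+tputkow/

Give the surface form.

[aʃikgu+ppukkow]

/t/ before /g/ (velar) → [k]
/t/ before /p/ (labial) → [p]
/t/ before /k/ (velar) → [k]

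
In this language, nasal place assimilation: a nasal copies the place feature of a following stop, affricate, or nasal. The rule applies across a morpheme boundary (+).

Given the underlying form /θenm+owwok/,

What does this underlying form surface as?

[θemm+owwok]

/n/ before /m/ (labial) → [m]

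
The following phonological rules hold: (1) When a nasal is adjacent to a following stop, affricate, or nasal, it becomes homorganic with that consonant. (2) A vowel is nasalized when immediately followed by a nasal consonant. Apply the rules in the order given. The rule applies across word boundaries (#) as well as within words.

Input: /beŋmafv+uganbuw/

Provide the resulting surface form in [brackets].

Rule 1: /ŋ/ before /m/ (labial) → [m]
Rule 1: /n/ before /b/ (labial) → [m]
After rule 1: bemmafv+ugambuw
Rule 2: /e/ before nasal /m/ → [ẽ]
Rule 2: /a/ before nasal /m/ → [ã]

[bẽmmafv+ugãmbuw]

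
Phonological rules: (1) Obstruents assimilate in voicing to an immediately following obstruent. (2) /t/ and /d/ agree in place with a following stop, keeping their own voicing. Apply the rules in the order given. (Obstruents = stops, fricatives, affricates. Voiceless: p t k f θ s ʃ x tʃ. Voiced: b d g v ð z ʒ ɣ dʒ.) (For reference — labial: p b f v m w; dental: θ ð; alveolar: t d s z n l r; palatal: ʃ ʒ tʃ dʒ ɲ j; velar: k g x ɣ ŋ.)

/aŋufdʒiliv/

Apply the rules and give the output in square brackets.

[aŋuvdʒiliv]

Rule 1: /f/ before /dʒ/ (voiced) → [v]
After rule 1: aŋuvdʒiliv
Rule 2: no segment meets the rule's conditions; no change.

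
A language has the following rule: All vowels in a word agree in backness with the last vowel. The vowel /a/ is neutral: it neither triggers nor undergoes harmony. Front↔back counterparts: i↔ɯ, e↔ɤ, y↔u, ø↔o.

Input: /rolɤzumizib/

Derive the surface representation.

[rølezymizib]

/o/ harmonizes with /i/ ([-back]) → [ø]
/ɤ/ harmonizes with /i/ ([-back]) → [e]
/u/ harmonizes with /i/ ([-back]) → [y]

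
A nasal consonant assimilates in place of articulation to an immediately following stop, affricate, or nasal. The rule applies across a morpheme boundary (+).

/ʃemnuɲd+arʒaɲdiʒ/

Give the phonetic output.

/m/ before /n/ (alveolar) → [n]
/ɲ/ before /d/ (alveolar) → [n]
/ɲ/ before /d/ (alveolar) → [n]

[ʃennund+arʒandiʒ]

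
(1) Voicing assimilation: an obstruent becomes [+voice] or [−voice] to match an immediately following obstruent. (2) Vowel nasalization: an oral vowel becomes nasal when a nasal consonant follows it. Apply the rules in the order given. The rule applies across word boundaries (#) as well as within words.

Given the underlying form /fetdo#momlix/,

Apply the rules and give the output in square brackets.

Rule 1: /t/ before /d/ (voiced) → [d]
After rule 1: feddo#momlix
Rule 2: /o/ before nasal /m/ → [õ]
Rule 2: /o/ before nasal /m/ → [õ]

[feddõ#mõmlix]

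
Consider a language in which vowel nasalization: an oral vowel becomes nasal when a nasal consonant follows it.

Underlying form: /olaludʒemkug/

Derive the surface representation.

[olaludʒẽmkug]

/e/ before nasal /m/ → [ẽ]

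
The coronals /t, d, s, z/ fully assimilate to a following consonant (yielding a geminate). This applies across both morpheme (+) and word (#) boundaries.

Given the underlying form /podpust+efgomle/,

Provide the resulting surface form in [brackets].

/d/ before /p/ → [p] (total assimilation)
/s/ before /t/ → [t] (total assimilation)

[popputt+efgomle]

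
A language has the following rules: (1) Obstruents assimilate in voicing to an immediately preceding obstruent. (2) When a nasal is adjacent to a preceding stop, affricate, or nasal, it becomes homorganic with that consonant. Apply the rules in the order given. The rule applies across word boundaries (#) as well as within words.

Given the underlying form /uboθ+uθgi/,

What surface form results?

Rule 1: /g/ after /θ/ (voiceless) → [k]
After rule 1: uboθ+uθki
Rule 2: no segment meets the rule's conditions; no change.

[uboθ+uθki]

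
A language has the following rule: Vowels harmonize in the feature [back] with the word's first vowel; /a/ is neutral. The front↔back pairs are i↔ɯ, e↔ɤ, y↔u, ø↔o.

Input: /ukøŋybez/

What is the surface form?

/ø/ harmonizes with /u/ ([+back]) → [o]
/y/ harmonizes with /u/ ([+back]) → [u]
/e/ harmonizes with /u/ ([+back]) → [ɤ]

[ukoŋubɤz]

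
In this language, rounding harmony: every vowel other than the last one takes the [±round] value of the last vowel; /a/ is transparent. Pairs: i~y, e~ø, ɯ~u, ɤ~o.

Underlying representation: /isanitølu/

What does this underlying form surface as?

/i/ harmonizes with /u/ ([+round]) → [y]
/i/ harmonizes with /u/ ([+round]) → [y]

[ysanytølu]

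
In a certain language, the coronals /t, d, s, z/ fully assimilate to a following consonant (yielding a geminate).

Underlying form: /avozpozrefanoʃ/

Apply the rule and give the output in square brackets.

/z/ before /p/ → [p] (total assimilation)
/z/ before /r/ → [r] (total assimilation)

[avopporrefanoʃ]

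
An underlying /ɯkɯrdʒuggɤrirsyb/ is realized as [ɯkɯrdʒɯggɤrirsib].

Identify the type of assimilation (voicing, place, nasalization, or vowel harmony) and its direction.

vowel harmony, progressive

/u/→[ɯ] /y/→[i].
Vowels agree with the first vowel, so the harmony is progressive.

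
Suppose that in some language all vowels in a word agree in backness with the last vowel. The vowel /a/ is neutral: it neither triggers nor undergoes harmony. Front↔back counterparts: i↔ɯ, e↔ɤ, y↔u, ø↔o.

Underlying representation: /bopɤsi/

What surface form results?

[bøpesi]

/o/ harmonizes with /i/ ([-back]) → [ø]
/ɤ/ harmonizes with /i/ ([-back]) → [e]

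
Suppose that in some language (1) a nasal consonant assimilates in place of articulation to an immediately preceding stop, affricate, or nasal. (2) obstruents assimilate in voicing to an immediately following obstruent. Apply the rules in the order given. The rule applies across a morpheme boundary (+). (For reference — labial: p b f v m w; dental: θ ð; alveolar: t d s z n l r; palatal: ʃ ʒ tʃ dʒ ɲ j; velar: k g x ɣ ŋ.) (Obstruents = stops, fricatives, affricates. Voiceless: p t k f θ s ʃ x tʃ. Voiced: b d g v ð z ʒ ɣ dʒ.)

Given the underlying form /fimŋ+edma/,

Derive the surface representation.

[fimm+edna]

Rule 1: /ŋ/ after /m/ (labial) → [m]
Rule 1: /m/ after /d/ (alveolar) → [n]
After rule 1: fimm+edna
Rule 2: no segment meets the rule's conditions; no change.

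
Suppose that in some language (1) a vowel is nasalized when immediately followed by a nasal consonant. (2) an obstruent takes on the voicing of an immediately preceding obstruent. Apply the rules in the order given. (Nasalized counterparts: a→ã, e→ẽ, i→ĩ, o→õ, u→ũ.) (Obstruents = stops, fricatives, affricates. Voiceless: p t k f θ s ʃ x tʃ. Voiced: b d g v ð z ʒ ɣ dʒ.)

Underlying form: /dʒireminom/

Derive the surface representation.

[dʒirẽmĩnõm]

Rule 1: /e/ before nasal /m/ → [ẽ]
Rule 1: /i/ before nasal /n/ → [ĩ]
Rule 1: /o/ before nasal /m/ → [õ]
After rule 1: dʒirẽmĩnõm
Rule 2: no segment meets the rule's conditions; no change.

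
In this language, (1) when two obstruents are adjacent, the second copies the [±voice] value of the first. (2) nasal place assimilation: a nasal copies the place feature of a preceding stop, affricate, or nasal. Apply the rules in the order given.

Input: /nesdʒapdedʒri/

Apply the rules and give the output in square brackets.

[nestʃaptedʒri]

Rule 1: /dʒ/ after /s/ (voiceless) → [tʃ]
Rule 1: /d/ after /p/ (voiceless) → [t]
After rule 1: nestʃaptedʒri
Rule 2: no segment meets the rule's conditions; no change.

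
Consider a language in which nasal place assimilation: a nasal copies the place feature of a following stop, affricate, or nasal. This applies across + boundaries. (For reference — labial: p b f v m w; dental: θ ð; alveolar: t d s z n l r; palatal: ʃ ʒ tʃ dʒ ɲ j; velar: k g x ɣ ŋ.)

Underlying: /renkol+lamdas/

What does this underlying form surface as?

/n/ before /k/ (velar) → [ŋ]
/m/ before /d/ (alveolar) → [n]

[reŋkol+landas]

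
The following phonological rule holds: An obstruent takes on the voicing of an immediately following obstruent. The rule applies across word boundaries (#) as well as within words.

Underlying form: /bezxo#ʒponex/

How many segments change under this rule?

2

/z/ before /x/ (voiceless) → [s]
/ʒ/ before /p/ (voiceless) → [ʃ]
2 segments change.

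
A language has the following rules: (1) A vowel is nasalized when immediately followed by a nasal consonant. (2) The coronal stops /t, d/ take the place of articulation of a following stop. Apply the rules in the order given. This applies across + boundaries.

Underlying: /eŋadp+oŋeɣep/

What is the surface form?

Rule 1: /e/ before nasal /ŋ/ → [ẽ]
Rule 1: /o/ before nasal /ŋ/ → [õ]
After rule 1: ẽŋadp+õŋeɣep
Rule 2: /d/ before /p/ (labial) → [b]

[ẽŋabp+õŋeɣep]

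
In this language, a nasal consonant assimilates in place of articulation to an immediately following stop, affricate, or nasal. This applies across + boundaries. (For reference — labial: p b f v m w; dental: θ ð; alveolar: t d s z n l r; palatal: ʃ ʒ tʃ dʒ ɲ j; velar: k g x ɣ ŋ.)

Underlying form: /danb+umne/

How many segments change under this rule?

/n/ before /b/ (labial) → [m]
/m/ before /n/ (alveolar) → [n]
2 segments change.

2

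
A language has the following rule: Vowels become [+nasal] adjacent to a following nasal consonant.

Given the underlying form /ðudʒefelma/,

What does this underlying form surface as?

no segment meets the rule's conditions; no change.

[ðudʒefelma]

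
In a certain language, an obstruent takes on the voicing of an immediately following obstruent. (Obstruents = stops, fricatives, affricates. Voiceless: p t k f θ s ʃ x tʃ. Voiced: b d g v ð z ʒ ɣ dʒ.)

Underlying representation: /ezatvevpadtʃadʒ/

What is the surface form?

/t/ before /v/ (voiced) → [d]
/v/ before /p/ (voiceless) → [f]
/d/ before /tʃ/ (voiceless) → [t]

[ezadvefpattʃadʒ]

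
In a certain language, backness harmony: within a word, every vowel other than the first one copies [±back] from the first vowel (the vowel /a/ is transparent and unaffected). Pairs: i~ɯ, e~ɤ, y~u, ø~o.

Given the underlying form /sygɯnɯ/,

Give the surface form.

[sygini]

/ɯ/ harmonizes with /y/ ([-back]) → [i]
/ɯ/ harmonizes with /y/ ([-back]) → [i]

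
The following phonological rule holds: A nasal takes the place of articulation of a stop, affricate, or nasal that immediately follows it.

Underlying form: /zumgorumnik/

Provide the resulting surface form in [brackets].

[zuŋgorunnik]

/m/ before /g/ (velar) → [ŋ]
/m/ before /n/ (alveolar) → [n]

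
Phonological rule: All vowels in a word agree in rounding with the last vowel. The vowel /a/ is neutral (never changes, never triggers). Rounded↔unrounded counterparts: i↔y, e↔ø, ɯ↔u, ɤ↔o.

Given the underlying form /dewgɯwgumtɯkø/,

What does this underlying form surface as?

[døwguwgumtukø]

/e/ harmonizes with /ø/ ([+round]) → [ø]
/ɯ/ harmonizes with /ø/ ([+round]) → [u]
/ɯ/ harmonizes with /ø/ ([+round]) → [u]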